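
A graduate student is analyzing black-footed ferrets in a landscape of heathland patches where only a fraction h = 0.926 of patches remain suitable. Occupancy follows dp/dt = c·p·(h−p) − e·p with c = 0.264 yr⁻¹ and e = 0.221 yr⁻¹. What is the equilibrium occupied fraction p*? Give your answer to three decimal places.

0.089

Setting dp/dt = 0 and dividing by p* gives c·(h−p*) = e.
So p* = h − e/c = 0.926 − 0.221/0.264 = 0.926 − 0.8371 = 0.0889.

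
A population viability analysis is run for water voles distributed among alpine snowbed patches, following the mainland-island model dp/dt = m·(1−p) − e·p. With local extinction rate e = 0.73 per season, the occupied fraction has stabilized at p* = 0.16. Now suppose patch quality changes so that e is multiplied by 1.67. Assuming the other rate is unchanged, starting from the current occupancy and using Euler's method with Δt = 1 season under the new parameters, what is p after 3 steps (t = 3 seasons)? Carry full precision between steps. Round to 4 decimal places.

0.0997

Balance m(1−p*) = e·p* gives m = e·p*/(1−p*) = 0.73×0.16000/0.84000 = 0.13905.
Starting from p₀ = 0.16000; update p ← p + (dp/dt)·Δt with the new parameters.
p: 0.16000 → 0.08174  (Δp = -0.07826)
p: 0.08174 → 0.10977  (Δp = +0.02803)
p: 0.10977 → 0.09973  (Δp = -0.01004)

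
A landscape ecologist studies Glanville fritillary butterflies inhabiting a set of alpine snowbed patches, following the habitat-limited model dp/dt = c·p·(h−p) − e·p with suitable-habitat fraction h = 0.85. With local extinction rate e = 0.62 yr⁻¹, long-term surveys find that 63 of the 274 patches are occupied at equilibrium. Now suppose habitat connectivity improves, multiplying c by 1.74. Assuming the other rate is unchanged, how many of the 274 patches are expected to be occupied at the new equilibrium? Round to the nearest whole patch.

135

Observed p* = 63/274 = 0.22993.
Balance c(h−p*) = e gives c = e/(0.85 − 0.22993) = 0.62/0.62007 = 0.99989.
New p* = 0.85 − e/c = 0.85 − 0.62000/1.73981 = 0.49364.
Expected occupied = 274 × 0.49364 = 135.26 ≈ 135.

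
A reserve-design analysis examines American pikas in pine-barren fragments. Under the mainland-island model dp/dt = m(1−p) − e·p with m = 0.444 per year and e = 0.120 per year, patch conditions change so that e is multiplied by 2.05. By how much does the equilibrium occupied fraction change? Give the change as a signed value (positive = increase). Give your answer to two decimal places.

Before: p* = 0.444/(0.444+0.120) = 0.7872.
After: m = 0.444, e = 0.246; p* = 0.444/0.6900 = 0.6435.
Δp* = 0.6435 − 0.7872 = -0.1438.

-0.14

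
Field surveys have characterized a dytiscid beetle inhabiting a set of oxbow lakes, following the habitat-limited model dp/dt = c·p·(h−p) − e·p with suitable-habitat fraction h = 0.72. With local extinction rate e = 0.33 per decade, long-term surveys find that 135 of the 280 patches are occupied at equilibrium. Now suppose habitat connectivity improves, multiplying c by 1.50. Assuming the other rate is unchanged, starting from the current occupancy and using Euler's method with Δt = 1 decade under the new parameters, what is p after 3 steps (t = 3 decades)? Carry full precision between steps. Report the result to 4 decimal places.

0.5614

Observed p* = 135/280 = 0.48214.
Balance c(h−p*) = e gives c = e/(0.72 − 0.48214) = 0.33/0.23786 = 1.38739.
Starting from p₀ = 0.48214; update p ← p + (dp/dt)·Δt with the new parameters.
t = 1: p = 0.48214 + (+0.07955) = 0.56170
t = 2: p = 0.56170 + (-0.00031) = 0.56138
t = 3: p = 0.56138 + (+0.00005) = 0.56144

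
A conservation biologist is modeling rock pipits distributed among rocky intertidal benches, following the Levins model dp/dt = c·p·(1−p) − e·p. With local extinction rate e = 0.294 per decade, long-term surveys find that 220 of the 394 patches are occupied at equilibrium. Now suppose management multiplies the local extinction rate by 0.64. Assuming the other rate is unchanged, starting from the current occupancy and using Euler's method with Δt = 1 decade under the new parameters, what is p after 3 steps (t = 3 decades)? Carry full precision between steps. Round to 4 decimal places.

Observed p* = 220/394 = 0.55838.
Balance c(1−p*) = e gives c = e/(1 − 0.55838) = 0.294/0.44162 = 0.66572.
Starting from p₀ = 0.55838; update p ← p + (dp/dt)·Δt with the new parameters.
p: 0.55838 → 0.61747  (Δp = +0.05910)
p: 0.61747 → 0.65853  (Δp = +0.04106)
p: 0.65853 → 0.68432  (Δp = +0.02579)

0.6843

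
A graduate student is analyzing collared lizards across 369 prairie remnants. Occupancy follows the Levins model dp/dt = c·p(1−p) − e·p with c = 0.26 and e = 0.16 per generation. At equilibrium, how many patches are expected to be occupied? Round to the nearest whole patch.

p* = 1 − e/c = 1 − 0.16/0.26 = 0.3846.
Expected occupied patches = N × p* = 369 × 0.3846 = 141.92 ≈ 142.

142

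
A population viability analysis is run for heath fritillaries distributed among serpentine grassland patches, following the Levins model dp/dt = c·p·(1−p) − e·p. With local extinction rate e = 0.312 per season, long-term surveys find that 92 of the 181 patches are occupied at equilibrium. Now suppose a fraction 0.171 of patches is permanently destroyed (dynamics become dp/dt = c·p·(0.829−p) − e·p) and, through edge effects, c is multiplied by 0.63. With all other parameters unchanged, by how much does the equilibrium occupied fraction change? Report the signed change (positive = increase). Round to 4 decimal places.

-0.4598

Observed p* = 92/181 = 0.50829.
Balance c(1−p*) = e gives c = e/(1 − 0.50829) = 0.312/0.49171 = 0.63452.
New p* = 0.829 − e/c = 0.829 − 0.31200/0.39975 = 0.04851.
Δp* = 0.04851 − 0.50829 = -0.45978.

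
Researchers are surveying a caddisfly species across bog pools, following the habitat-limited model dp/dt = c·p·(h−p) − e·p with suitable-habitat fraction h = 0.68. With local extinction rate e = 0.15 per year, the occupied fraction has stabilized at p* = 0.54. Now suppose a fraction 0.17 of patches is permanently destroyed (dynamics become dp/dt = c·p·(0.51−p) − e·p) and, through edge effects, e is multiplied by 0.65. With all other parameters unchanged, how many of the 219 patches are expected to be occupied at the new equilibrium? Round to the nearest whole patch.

92

Balance c(h−p*) = e gives c = e/(0.68 − 0.54000) = 0.15/0.14000 = 1.07143.
New p* = 0.51 − e/c = 0.51 − 0.09750/1.07143 = 0.41900.
Expected occupied = 219 × 0.41900 = 91.76 ≈ 92.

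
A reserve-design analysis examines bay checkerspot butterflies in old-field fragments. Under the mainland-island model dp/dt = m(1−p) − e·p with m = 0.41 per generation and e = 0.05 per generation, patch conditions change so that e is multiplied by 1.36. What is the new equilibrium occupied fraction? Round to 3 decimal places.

Before: p* = 0.41/(0.41+0.05) = 0.8913.
After: m = 0.41, e = 0.068; p* = 0.41/0.4780 = 0.8577.

0.858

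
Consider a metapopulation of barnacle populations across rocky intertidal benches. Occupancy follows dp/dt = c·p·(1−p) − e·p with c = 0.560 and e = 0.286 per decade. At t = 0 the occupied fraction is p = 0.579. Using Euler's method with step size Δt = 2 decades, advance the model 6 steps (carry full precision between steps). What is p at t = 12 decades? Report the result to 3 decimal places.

Update rule: p ← p + [c·p·(1−p) − e·p]·Δt with Δt = 2.
  1  |  dp/dt·Δt = -0.058178  |  p_1 = 0.520822
  2  |  dp/dt·Δt = -0.018396  |  p_2 = 0.502426
  3  |  dp/dt·Δt = -0.007394  |  p_3 = 0.495032
  4  |  dp/dt·Δt = -0.003186  |  p_4 = 0.491846
  5  |  dp/dt·Δt = -0.001410  |  p_5 = 0.490436
  6  |  dp/dt·Δt = -0.000632  |  p_6 = 0.489804

0.490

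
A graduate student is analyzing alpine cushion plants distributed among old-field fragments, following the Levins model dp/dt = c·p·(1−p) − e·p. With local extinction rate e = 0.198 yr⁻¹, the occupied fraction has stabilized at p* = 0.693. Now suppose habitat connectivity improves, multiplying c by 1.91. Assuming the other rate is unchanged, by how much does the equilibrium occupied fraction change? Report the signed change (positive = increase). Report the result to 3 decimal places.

Balance c(1−p*) = e gives c = e/(1 − 0.69300) = 0.198/0.30700 = 0.64495.
New p* = 1 − e/c = 1 − 0.19800/1.23185 = 0.83927.
Δp* = 0.83927 − 0.69300 = +0.14627.

0.146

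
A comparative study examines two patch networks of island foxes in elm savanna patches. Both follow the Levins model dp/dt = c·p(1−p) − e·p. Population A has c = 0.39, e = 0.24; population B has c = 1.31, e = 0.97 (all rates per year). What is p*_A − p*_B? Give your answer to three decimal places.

A: p*_A = 1 − 0.24/0.39 = 0.3846.
B: p*_B = 1 − 0.97/1.31 = 0.2595.
p*_A − p*_B = 0.3846 − 0.2595 = 0.1251.

0.125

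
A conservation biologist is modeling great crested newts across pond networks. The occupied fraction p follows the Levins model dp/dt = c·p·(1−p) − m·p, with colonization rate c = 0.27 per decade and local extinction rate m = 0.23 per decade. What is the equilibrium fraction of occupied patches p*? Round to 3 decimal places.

0.148

Setting dp/dt = 0 and dividing through by p* gives c·(1−p*) = m.
So p* = 1 − m/c = 1 − 0.23/0.27 = 1 − 0.8519 = 0.1481.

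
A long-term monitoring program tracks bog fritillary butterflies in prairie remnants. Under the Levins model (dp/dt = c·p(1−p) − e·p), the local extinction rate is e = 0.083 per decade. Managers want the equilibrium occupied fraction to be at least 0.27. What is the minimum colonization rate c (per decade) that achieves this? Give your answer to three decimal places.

0.114

p* = 1 − e/c ≥ 0.27 requires e/c ≤ 0.7300, i.e. c ≥ e/0.7300.
c_min = 0.083/0.7300 = 0.1137.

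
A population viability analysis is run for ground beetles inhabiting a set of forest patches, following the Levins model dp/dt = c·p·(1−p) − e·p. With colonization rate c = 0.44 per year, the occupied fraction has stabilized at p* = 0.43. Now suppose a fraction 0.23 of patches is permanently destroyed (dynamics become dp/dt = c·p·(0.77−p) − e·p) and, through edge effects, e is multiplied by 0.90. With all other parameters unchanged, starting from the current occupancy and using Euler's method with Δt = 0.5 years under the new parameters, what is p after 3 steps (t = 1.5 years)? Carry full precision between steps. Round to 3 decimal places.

0.387

Balance c(1−p*) = e gives e = 0.44×(1 − 0.43000) = 0.25080.
Starting from p₀ = 0.43000; update p ← p + (dp/dt)·Δt with the new parameters.
  1  |  dp/dt·Δt = -0.016366  |  p_1 = 0.413634
  2  |  dp/dt·Δt = -0.014254  |  p_2 = 0.399381
  3  |  dp/dt·Δt = -0.012510  |  p_3 = 0.386870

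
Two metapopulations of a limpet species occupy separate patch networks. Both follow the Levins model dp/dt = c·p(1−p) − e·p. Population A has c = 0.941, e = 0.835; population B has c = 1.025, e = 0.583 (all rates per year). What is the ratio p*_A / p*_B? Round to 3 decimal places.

0.261

A: p*_A = 1 − 0.835/0.941 = 0.1126.
B: p*_B = 1 − 0.583/1.025 = 0.4312.
p*_A / p*_B = 0.1126/0.4312 = 0.2612.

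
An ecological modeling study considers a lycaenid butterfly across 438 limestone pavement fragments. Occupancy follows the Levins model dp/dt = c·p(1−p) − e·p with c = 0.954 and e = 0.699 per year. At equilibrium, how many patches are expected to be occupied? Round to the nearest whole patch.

117

p* = 1 − e/c = 1 − 0.699/0.954 = 0.2673.
Expected occupied patches = N × p* = 438 × 0.2673 = 117.08 ≈ 117.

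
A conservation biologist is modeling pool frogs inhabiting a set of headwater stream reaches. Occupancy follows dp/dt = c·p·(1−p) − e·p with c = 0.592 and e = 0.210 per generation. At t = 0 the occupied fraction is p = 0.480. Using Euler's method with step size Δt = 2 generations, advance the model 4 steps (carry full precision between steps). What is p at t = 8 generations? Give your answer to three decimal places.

Update rule: p ← p + [c·p·(1−p) − e·p]·Δt with Δt = 2.
p: 0.48000 → 0.57393  (Δp = +0.09393)
p: 0.57393 → 0.62241  (Δp = +0.04848)
p: 0.62241 → 0.63926  (Δp = +0.01685)
p: 0.63926 → 0.64381  (Δp = +0.00455)

0.644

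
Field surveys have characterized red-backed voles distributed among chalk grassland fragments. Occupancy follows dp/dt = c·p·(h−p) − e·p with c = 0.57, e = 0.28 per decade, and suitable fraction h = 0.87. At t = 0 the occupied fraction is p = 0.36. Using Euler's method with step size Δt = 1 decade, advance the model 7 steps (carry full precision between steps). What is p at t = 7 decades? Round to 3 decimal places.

Update rule: p ← p + [c·p·(h−p) − e·p]·Δt with Δt = 1.
  1  |  dp/dt·Δt = +0.003852  |  p_1 = 0.363852
  2  |  dp/dt·Δt = +0.003094  |  p_2 = 0.366946
  3  |  dp/dt·Δt = +0.002473  |  p_3 = 0.369420
  4  |  dp/dt·Δt = +0.001969  |  p_4 = 0.371389
  5  |  dp/dt·Δt = +0.001563  |  p_5 = 0.372952
  6  |  dp/dt·Δt = +0.001237  |  p_6 = 0.374189
  7  |  dp/dt·Δt = +0.000977  |  p_7 = 0.375167

0.375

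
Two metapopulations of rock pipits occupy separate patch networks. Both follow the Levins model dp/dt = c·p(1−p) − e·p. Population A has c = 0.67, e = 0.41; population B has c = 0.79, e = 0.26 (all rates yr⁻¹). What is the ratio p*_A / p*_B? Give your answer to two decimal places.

0.58

A: p*_A = 1 − 0.41/0.67 = 0.3881.
B: p*_B = 1 − 0.26/0.79 = 0.6709.
p*_A / p*_B = 0.3881/0.6709 = 0.5784.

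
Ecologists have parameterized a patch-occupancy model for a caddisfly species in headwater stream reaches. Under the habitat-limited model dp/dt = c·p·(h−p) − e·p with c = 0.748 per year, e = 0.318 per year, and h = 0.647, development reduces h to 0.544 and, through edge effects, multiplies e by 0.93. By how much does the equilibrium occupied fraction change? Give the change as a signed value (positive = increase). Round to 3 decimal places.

Before: p* = h − e/c = 0.647 − 0.318/0.748 = 0.647 − 0.4251 = 0.2219.
After: c = 0.748, e = 0.29574, h = 0.544; p* = 0.544 − 0.29574/0.748 = 0.1486.
Δp* = 0.1486 − 0.2219 = -0.0732.

-0.073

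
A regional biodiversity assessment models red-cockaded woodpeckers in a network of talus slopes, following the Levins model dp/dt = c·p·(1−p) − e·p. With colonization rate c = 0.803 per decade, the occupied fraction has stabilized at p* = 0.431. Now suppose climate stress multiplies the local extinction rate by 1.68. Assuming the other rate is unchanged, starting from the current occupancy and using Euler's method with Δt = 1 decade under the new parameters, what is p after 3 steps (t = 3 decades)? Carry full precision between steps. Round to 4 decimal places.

Balance c(1−p*) = e gives e = 0.803×(1 − 0.43100) = 0.45691.
Starting from p₀ = 0.43100; update p ← p + (dp/dt)·Δt with the new parameters.
  1  |  dp/dt·Δt = -0.133910  |  p_1 = 0.297090
  2  |  dp/dt·Δt = -0.060359  |  p_2 = 0.236731
  3  |  dp/dt·Δt = -0.036622  |  p_3 = 0.200109

0.2001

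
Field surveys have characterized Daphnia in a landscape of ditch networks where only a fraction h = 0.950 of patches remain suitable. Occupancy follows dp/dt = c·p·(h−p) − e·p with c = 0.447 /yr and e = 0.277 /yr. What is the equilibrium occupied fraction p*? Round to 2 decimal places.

Setting dp/dt = 0 and dividing by p* gives c·(h−p*) = e.
So p* = h − e/c = 0.950 − 0.277/0.447 = 0.950 − 0.6197 = 0.3303.

0.33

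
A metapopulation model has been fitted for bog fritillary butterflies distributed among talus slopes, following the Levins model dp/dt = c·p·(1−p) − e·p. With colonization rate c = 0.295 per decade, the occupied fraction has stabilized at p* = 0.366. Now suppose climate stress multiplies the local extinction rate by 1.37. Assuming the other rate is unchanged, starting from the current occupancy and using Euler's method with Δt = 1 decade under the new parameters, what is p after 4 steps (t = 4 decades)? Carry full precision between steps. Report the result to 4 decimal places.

Balance c(1−p*) = e gives e = 0.295×(1 − 0.36600) = 0.18703.
Starting from p₀ = 0.36600; update p ← p + (dp/dt)·Δt with the new parameters.
step 1: Δp = -0.02533, p = 0.34067
step 2: Δp = -0.02103, p = 0.31964
step 3: Δp = -0.01775, p = 0.30189
step 4: Δp = -0.01518, p = 0.28671

0.2867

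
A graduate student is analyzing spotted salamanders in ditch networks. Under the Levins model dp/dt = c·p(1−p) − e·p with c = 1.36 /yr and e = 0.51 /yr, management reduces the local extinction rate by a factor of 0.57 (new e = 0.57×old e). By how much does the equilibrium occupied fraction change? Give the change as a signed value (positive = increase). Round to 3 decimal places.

0.161

Before: p* = 1 − 0.51/1.36 = 0.6250.
After the change, c = 1.36, e = 0.2907, so p* = 1 − 0.2907/1.36 = 0.7863.
Δp* = 0.7863 − 0.6250 = +0.1613.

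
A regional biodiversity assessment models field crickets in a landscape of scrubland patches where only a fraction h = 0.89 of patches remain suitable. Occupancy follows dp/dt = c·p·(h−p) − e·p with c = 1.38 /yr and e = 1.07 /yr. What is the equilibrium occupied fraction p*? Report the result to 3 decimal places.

Setting dp/dt = 0 and dividing by p* gives c·(h−p*) = e.
So p* = h − e/c = 0.89 − 1.07/1.38 = 0.89 − 0.7754 = 0.1146.

0.115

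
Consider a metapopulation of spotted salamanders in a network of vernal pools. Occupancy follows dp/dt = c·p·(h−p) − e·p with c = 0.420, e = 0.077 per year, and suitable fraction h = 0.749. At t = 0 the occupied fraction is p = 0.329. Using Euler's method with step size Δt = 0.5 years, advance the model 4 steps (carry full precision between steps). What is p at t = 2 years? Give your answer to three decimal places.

Update rule: p ← p + [c·p·(h−p) − e·p]·Δt with Δt = 0.5.
step 1: Δp = +0.01635, p = 0.34535
step 2: Δp = +0.01598, p = 0.36133
step 3: Δp = +0.01550, p = 0.37683
step 4: Δp = +0.01494, p = 0.39178

0.392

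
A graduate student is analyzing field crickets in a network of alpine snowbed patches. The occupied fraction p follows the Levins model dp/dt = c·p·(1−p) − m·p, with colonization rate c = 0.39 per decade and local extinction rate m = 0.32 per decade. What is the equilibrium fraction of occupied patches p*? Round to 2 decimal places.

0.18

Setting dp/dt = 0 and dividing through by p* gives c·(1−p*) = m.
So p* = 1 − m/c = 1 − 0.32/0.39 = 1 − 0.8205 = 0.1795.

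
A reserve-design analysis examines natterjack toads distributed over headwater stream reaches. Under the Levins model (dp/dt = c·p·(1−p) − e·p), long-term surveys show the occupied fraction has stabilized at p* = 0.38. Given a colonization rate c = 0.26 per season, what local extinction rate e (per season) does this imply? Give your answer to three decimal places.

0.161

At equilibrium c(1−p*) = e.
e = 0.26 × (1 − 0.38) = 0.26 × 0.6200 = 0.1612.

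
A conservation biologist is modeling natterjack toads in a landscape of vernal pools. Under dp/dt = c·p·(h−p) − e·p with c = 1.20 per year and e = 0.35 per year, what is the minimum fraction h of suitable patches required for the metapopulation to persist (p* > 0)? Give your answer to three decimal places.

0.292

p* = h − e/c is positive only when h > e/c.
h_min = e/c = 0.35/1.20 = 0.2917.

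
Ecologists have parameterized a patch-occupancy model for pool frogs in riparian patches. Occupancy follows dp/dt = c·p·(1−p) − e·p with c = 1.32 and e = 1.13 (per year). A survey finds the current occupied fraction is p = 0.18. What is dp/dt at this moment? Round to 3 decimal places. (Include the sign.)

-0.009

Colonization term: c·p·(1−p) = 1.32×0.18×0.8200 = 0.19483.
Extinction term: e·p = 0.20340.
dp/dt = 0.19483 − 0.20340 = -0.00857.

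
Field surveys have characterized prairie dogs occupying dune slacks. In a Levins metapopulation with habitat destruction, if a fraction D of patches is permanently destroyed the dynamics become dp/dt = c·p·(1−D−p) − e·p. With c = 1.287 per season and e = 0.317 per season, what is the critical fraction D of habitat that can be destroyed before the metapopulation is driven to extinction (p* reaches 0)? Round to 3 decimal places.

0.754

The nontrivial equilibrium is p* = (1−D) − e/c; extinction occurs when this hits zero.
So D_crit = 1 − e/c = 1 − 0.317/1.287 = 1 − 0.2463 = 0.7537.
This equals the undisturbed p*, a classic result of Lande's extension.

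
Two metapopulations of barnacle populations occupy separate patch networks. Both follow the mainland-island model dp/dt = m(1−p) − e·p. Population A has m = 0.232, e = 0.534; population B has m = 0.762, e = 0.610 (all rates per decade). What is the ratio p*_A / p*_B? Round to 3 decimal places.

0.545

A: p*_A = m/(m+e) = 0.232/0.7660 = 0.3029.
B: p*_B = 0.762/1.3720 = 0.5554.
p*_A / p*_B = 0.3029/0.5554 = 0.5453.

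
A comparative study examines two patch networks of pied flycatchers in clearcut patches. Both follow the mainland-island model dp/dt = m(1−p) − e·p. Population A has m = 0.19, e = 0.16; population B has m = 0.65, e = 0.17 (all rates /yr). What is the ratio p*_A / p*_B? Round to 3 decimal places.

A: p*_A = m/(m+e) = 0.19/0.3500 = 0.5429.
B: p*_B = 0.65/0.8200 = 0.7927.
p*_A / p*_B = 0.5429/0.7927 = 0.6848.

0.685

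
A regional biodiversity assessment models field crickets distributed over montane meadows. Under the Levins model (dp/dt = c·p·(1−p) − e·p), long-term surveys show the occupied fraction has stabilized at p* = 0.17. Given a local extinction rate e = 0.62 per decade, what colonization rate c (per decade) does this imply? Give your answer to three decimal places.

At equilibrium c(1−p*) = e, so c = e/(1−p*).
c = 0.62/(1 − 0.17) = 0.62/0.8300 = 0.7470.

0.747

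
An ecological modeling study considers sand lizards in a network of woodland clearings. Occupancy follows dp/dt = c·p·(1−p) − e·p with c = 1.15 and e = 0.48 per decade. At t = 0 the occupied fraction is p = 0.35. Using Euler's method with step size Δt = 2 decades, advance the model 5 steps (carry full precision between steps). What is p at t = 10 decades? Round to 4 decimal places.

Update rule: p ← p + [c·p·(1−p) − e·p]·Δt with Δt = 2.
p: 0.35000 → 0.53725  (Δp = +0.18725)
p: 0.53725 → 0.59330  (Δp = +0.05605)
p: 0.59330 → 0.57871  (Δp = -0.01459)
p: 0.57871 → 0.58390  (Δp = +0.00519)
p: 0.58390 → 0.58217  (Δp = -0.00173)

0.5822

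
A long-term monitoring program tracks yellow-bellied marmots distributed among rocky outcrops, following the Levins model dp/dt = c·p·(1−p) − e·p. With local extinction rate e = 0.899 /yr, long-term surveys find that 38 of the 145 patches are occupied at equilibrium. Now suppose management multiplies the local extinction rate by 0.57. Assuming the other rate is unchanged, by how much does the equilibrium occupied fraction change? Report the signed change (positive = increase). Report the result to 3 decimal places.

Observed p* = 38/145 = 0.26207.
Balance c(1−p*) = e gives c = e/(1 − 0.26207) = 0.899/0.73793 = 1.21827.
New p* = 1 − e/c = 1 − 0.51243/1.21827 = 0.57938.
Δp* = 0.57938 − 0.26207 = +0.31731.

0.317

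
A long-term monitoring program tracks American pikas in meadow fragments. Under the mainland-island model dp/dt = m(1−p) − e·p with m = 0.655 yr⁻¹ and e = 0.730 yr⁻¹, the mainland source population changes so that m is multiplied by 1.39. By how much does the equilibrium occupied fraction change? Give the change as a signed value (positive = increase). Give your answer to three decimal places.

Before: p* = 0.655/(0.655+0.730) = 0.4729.
After: m = 0.91045, e = 0.73; p* = 0.91045/1.6404 = 0.5550.
Δp* = 0.5550 − 0.4729 = +0.0821.

0.082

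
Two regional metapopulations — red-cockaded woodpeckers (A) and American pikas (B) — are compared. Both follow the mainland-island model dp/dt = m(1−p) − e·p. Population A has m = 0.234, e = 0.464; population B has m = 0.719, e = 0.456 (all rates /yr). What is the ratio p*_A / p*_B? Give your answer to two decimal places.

A: p*_A = m/(m+e) = 0.234/0.6980 = 0.3352.
B: p*_B = 0.719/1.1750 = 0.6119.
p*_A / p*_B = 0.3352/0.6119 = 0.5479.

0.55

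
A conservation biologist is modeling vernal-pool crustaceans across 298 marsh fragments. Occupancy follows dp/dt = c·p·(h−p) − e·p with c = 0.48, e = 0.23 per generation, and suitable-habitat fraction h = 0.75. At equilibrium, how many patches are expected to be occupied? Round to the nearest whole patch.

81

p* = h − e/c = 0.75 − 0.4792 = 0.2708.
Expected occupied patches = N × p* = 298 × 0.2708 = 80.71 ≈ 81.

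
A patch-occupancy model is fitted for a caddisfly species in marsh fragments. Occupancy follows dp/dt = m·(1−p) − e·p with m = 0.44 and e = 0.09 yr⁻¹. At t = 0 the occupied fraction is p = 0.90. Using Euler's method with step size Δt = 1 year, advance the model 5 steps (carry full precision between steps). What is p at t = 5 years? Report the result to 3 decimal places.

Update rule: p ← p + [m·(1−p) − e·p]·Δt with Δt = 1.
p: 0.90000 → 0.86300  (Δp = -0.03700)
p: 0.86300 → 0.84561  (Δp = -0.01739)
p: 0.84561 → 0.83744  (Δp = -0.00817)
p: 0.83744 → 0.83360  (Δp = -0.00384)
p: 0.83360 → 0.83179  (Δp = -0.00181)

0.832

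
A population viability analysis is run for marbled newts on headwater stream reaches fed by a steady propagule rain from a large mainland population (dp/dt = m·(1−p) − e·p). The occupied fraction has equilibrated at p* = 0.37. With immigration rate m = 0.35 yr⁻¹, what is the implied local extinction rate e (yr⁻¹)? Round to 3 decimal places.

0.596

At equilibrium m(1−p*) = e·p*, so e = m(1−p*)/p*.
e = 0.35 × 0.6300 / 0.37 = 0.5959.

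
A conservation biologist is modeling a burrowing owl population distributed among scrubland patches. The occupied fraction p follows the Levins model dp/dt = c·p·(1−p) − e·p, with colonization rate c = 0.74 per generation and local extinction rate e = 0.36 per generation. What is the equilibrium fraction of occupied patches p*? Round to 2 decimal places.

0.51

Setting dp/dt = 0 and dividing through by p* gives c·(1−p*) = e.
So p* = 1 − e/c = 1 − 0.36/0.74 = 1 − 0.4865 = 0.5135.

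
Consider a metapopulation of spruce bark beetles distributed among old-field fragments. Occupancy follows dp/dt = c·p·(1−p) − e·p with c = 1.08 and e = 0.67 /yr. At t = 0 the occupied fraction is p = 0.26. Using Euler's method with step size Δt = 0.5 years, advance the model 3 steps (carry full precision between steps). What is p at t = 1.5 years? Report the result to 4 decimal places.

Update rule: p ← p + [c·p·(1−p) − e·p]·Δt with Δt = 0.5.
t = 0.5: p = 0.26000 + (+0.01680) = 0.27680
t = 1: p = 0.27680 + (+0.01537) = 0.29217
t = 1.5: p = 0.29217 + (+0.01380) = 0.30597

0.3060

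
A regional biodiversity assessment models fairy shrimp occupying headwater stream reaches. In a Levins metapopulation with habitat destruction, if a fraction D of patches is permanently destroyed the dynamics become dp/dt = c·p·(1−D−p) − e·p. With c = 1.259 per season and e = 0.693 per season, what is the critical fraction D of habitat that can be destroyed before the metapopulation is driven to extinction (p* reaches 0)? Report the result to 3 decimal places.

0.450

The nontrivial equilibrium is p* = (1−D) − e/c; extinction occurs when this hits zero.
So D_crit = 1 − e/c = 1 − 0.693/1.259 = 1 − 0.5504 = 0.4496.
Note this equals the original equilibrium occupancy — the Levins extinction-debt result.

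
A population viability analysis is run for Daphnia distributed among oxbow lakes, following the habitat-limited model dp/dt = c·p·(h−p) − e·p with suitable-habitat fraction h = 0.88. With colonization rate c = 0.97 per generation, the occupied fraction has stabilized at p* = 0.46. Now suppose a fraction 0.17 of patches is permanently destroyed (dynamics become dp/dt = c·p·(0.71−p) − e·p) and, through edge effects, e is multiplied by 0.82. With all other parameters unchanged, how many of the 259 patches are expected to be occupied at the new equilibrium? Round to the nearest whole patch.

Balance c(h−p*) = e gives e = 0.97×(0.88 − 0.46000) = 0.40740.
New p* = 0.71 − e/c = 0.71 − 0.33407/0.97000 = 0.36560.
Expected occupied = 259 × 0.36560 = 94.69 ≈ 95.

95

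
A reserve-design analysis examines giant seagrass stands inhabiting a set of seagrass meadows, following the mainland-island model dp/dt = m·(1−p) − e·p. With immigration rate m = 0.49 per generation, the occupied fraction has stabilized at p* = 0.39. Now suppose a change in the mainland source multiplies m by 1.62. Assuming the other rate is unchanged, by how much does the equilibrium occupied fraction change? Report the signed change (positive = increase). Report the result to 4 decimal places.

Balance m(1−p*) = e·p* gives e = m(1−p*)/p* = 0.49×0.61000/0.39000 = 0.76641.
New p* = m/(m+e) = 0.79380/(0.79380+0.76641) = 0.50878.
Δp* = 0.50878 − 0.39000 = +0.11878.

0.1188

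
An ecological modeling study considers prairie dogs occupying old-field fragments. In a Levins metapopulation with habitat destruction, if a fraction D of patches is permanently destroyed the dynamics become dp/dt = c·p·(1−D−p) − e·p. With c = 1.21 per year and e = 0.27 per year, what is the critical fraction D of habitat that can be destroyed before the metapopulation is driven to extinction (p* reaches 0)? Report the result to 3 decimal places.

0.777

The nontrivial equilibrium is p* = (1−D) − e/c; extinction occurs when this hits zero.
So D_crit = 1 − e/c = 1 − 0.27/1.21 = 1 − 0.2231 = 0.7769.
This equals the undisturbed p*, a classic result of Lande's extension.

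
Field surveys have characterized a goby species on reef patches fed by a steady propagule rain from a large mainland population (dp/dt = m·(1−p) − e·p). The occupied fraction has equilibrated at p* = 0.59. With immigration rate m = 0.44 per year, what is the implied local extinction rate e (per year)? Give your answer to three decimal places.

At equilibrium m(1−p*) = e·p*, so e = m(1−p*)/p*.
e = 0.44 × 0.4100 / 0.59 = 0.3058.

0.306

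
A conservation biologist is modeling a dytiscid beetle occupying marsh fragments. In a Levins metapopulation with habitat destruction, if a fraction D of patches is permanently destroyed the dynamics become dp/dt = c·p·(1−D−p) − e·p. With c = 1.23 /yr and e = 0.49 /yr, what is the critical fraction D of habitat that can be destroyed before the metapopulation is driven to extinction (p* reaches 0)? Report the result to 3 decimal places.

The nontrivial equilibrium is p* = (1−D) − e/c; extinction occurs when this hits zero.
So D_crit = 1 − e/c = 1 − 0.49/1.23 = 1 − 0.3984 = 0.6016.
Note this equals the original equilibrium occupancy — the Levins extinction-debt result.

0.602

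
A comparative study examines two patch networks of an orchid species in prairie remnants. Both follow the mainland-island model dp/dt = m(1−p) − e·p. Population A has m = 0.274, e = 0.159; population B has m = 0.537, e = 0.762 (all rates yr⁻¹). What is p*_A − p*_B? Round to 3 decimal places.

A: p*_A = m/(m+e) = 0.274/0.4330 = 0.6328.
B: p*_B = 0.537/1.2990 = 0.4134.
p*_A − p*_B = 0.6328 − 0.4134 = 0.2194.

0.219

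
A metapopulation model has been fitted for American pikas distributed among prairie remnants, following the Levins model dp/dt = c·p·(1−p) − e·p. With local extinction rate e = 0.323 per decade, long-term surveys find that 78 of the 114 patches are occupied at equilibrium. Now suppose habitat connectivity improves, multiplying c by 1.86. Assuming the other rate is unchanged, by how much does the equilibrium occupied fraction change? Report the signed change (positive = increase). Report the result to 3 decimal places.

Observed p* = 78/114 = 0.68421.
Balance c(1−p*) = e gives c = e/(1 − 0.68421) = 0.323/0.31579 = 1.02283.
New p* = 1 − e/c = 1 − 0.32300/1.90246 = 0.83022.
Δp* = 0.83022 − 0.68421 = +0.14601.

0.146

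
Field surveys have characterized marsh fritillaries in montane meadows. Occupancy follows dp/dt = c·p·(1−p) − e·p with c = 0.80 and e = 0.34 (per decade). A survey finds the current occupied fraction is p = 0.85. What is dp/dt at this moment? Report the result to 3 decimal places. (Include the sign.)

Colonization term: c·p·(1−p) = 0.80×0.85×0.1500 = 0.10200.
Extinction term: e·p = 0.28900.
dp/dt = 0.10200 − 0.28900 = -0.18700.

-0.187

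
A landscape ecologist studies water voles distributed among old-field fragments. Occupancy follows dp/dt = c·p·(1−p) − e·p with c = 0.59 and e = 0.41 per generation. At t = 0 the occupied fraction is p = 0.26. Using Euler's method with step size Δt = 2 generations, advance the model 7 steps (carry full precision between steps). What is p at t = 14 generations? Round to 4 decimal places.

Update rule: p ← p + [c·p·(1−p) − e·p]·Δt with Δt = 2.
step 1: Δp = +0.01383, p = 0.27383
step 2: Δp = +0.01010, p = 0.28393
step 3: Δp = +0.00709, p = 0.29102
step 4: Δp = +0.00483, p = 0.29585
step 5: Δp = +0.00322, p = 0.29907
step 6: Δp = +0.00212, p = 0.30119
step 7: Δp = +0.00138, p = 0.30258

0.3026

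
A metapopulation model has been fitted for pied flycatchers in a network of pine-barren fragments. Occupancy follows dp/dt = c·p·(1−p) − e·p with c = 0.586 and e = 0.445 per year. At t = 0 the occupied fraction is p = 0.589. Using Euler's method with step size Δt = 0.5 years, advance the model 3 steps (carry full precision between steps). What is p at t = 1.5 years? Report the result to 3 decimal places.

0.450

Update rule: p ← p + [c·p·(1−p) − e·p]·Δt with Δt = 0.5.
p: 0.58900 → 0.52888  (Δp = -0.06012)
p: 0.52888 → 0.48421  (Δp = -0.04467)
p: 0.48421 → 0.44965  (Δp = -0.03456)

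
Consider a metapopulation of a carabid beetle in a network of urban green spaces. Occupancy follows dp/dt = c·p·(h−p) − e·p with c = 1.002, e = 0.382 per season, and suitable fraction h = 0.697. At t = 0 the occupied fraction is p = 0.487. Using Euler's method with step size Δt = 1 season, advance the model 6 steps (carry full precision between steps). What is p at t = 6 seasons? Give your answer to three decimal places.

Update rule: p ← p + [c·p·(h−p) − e·p]·Δt with Δt = 1.
step 1: Δp = -0.08356, p = 0.40344
step 2: Δp = -0.03544, p = 0.36800
step 3: Δp = -0.01926, p = 0.34874
step 4: Δp = -0.01152, p = 0.33721
step 5: Δp = -0.00725, p = 0.32997
step 6: Δp = -0.00470, p = 0.32527

0.325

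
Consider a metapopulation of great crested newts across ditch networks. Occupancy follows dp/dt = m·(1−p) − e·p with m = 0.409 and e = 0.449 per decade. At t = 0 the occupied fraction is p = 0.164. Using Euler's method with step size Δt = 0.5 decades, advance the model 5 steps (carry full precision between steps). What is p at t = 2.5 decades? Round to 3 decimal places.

Update rule: p ← p + [m·(1−p) − e·p]·Δt with Δt = 0.5.
  1  |  dp/dt·Δt = +0.134144  |  p_1 = 0.298144
  2  |  dp/dt·Δt = +0.076596  |  p_2 = 0.374740
  3  |  dp/dt·Δt = +0.043736  |  p_3 = 0.418477
  4  |  dp/dt·Δt = +0.024974  |  p_4 = 0.443450
  5  |  dp/dt·Δt = +0.014260  |  p_5 = 0.457710

0.458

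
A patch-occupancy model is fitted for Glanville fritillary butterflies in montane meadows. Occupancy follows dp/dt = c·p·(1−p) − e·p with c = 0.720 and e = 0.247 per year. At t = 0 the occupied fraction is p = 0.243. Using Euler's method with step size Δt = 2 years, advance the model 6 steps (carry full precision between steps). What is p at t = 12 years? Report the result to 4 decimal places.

Update rule: p ← p + [c·p·(1−p) − e·p]·Δt with Δt = 2.
p: 0.24300 → 0.38785  (Δp = +0.14485)
p: 0.38785 → 0.53814  (Δp = +0.15029)
p: 0.53814 → 0.63020  (Δp = +0.09207)
p: 0.63020 → 0.65447  (Δp = +0.02427)
p: 0.65447 → 0.65680  (Δp = +0.00233)
p: 0.65680 → 0.65694  (Δp = +0.00013)

0.6569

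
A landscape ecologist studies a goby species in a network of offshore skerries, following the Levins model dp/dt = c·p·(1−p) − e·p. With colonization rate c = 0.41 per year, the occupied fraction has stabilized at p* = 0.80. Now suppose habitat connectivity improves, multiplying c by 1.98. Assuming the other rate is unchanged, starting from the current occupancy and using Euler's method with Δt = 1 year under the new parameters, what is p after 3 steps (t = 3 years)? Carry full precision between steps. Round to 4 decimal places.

0.8961

Balance c(1−p*) = e gives e = 0.41×(1 − 0.80000) = 0.08200.
Starting from p₀ = 0.80000; update p ← p + (dp/dt)·Δt with the new parameters.
step 1: Δp = +0.06429, p = 0.86429
step 2: Δp = +0.02435, p = 0.88864
step 3: Δp = +0.00747, p = 0.89611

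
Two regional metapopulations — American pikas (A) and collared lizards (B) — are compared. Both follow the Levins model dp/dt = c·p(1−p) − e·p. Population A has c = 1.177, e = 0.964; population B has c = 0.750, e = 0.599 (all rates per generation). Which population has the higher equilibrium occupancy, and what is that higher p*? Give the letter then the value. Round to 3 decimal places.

B, 0.201

A: p*_A = 1 − 0.964/1.177 = 0.1810.
B: p*_B = 1 − 0.599/0.750 = 0.2013.
B is higher at 0.2013.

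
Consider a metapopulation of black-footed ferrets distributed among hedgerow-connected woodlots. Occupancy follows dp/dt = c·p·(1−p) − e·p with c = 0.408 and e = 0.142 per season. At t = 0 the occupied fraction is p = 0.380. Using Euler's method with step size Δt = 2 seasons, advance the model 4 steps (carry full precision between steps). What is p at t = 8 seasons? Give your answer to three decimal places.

0.618

Update rule: p ← p + [c·p·(1−p) − e·p]·Δt with Δt = 2.
p: 0.38000 → 0.46433  (Δp = +0.08433)
p: 0.46433 → 0.53542  (Δp = +0.07109)
p: 0.53542 → 0.58634  (Δp = +0.05092)
p: 0.58634 → 0.61774  (Δp = +0.03140)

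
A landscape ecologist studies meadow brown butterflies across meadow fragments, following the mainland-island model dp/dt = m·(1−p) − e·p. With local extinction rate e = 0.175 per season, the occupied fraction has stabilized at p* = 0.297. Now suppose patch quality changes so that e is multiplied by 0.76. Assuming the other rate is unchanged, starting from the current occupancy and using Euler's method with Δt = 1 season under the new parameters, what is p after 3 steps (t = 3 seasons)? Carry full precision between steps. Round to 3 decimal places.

0.327

Balance m(1−p*) = e·p* gives m = e·p*/(1−p*) = 0.175×0.29700/0.70300 = 0.07393.
Starting from p₀ = 0.29700; update p ← p + (dp/dt)·Δt with the new parameters.
p: 0.29700 → 0.30947  (Δp = +0.01247)
p: 0.30947 → 0.31937  (Δp = +0.00989)
p: 0.31937 → 0.32721  (Δp = +0.00785)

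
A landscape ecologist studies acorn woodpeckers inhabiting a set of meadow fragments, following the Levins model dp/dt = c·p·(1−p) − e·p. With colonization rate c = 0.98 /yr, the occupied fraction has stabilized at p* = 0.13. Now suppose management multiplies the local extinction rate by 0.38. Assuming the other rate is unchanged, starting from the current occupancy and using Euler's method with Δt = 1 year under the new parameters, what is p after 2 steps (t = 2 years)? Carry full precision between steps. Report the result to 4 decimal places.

0.2904

Balance c(1−p*) = e gives e = 0.98×(1 − 0.13000) = 0.85260.
Starting from p₀ = 0.13000; update p ← p + (dp/dt)·Δt with the new parameters.
step 1: Δp = +0.06872, p = 0.19872
step 2: Δp = +0.09166, p = 0.29038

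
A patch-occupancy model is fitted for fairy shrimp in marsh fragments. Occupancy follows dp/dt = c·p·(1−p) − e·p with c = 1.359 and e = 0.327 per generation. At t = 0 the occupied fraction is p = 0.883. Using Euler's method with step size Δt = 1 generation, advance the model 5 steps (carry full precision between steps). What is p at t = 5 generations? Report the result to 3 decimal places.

0.759

Update rule: p ← p + [c·p·(1−p) − e·p]·Δt with Δt = 1.
p: 0.88300 → 0.73466  (Δp = -0.14834)
p: 0.73466 → 0.75934  (Δp = +0.02468)
p: 0.75934 → 0.75938  (Δp = +0.00004)
p: 0.75938 → 0.75938  (Δp = -0.00000)
p: 0.75938 → 0.75938  (Δp = +0.00000)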